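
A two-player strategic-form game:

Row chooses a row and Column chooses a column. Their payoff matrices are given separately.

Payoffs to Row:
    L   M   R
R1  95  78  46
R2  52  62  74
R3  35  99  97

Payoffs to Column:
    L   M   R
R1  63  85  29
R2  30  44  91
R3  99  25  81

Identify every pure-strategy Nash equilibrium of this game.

Mark each player's best response to every combination of opponents' strategies; a profile where every player is best-responding is a pure Nash equilibrium.
Row against L: payoffs 95, 52, 35 → best response R1.
Row against M: payoffs 78, 62, 99 → best response R3.
Row against R: payoffs 46, 74, 97 → best response R3.
Column against R1: payoffs 63, 85, 29 → best response M.
Column against R2: payoffs 30, 44, 91 → best response R.
Column against R3: payoffs 99, 25, 81 → best response L.
No profile is a mutual best response for all players.

none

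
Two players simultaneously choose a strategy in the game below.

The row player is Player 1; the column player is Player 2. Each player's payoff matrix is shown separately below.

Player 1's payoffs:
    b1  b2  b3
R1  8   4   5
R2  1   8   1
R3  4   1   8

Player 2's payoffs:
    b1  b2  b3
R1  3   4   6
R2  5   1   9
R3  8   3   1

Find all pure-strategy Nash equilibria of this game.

none

(R1, b1): Player 2 can switch to b2 (3 → 4). Not NE.
(R1, b2): Player 1 can switch to R2 (4 → 8). Not NE.
(R1, b3): Player 1 can switch to R3 (5 → 8). Not NE.
(R2, b1): Player 1 can switch to R1 (1 → 8). Not NE.
(R2, b2): Player 2 can switch to b1 (1 → 5). Not NE.
(R2, b3): Player 1 can switch to R1 (1 → 5). Not NE.
(The remaining 3 profiles each have a profitable deviation by the same check.)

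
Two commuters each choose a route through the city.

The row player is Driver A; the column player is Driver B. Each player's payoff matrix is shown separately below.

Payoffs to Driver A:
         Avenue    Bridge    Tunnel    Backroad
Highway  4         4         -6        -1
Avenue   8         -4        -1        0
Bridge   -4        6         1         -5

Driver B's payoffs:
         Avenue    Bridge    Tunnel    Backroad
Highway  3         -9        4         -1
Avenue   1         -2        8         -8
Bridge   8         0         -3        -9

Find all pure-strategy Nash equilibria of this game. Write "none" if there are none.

For each player, find the best response to each opponent profile; mutual best responses are the pure NE.
Driver A against Avenue: payoffs 4, 8, -4 → best response Avenue.
Driver A against Bridge: payoffs 4, -4, 6 → best response Bridge.
Driver A against Tunnel: payoffs -6, -1, 1 → best response Bridge.
Driver A against Backroad: payoffs -1, 0, -5 → best response Avenue.
Driver B against Highway: payoffs 3, -9, 4, -1 → best response Tunnel.
Driver B against Avenue: payoffs 1, -2, 8, -8 → best response Tunnel.
Driver B against Bridge: payoffs 8, 0, -3, -9 → best response Avenue.
No profile is a mutual best response for all players.

This game has no pure Nash equilibrium.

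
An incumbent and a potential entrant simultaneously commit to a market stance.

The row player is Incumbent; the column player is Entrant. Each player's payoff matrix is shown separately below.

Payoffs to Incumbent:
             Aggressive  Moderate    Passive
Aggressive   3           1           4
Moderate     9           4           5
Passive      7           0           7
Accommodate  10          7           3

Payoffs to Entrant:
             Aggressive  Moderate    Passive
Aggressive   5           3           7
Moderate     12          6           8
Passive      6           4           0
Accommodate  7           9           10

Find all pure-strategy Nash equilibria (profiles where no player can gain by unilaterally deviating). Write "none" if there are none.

Incumbent against Aggressive: payoffs 3, 9, 7, 10 → best response Accommodate.
Incumbent against Moderate: payoffs 1, 4, 0, 7 → best response Accommodate.
Incumbent against Passive: payoffs 4, 5, 7, 3 → best response Passive.
Entrant against Aggressive: payoffs 5, 3, 7 → best response Passive.
Entrant against Moderate: payoffs 12, 6, 8 → best response Aggressive.
Entrant against Passive: payoffs 6, 4, 0 → best response Aggressive.
Entrant against Accommodate: payoffs 7, 9, 10 → best response Passive.
No profile is a mutual best response for all players.

No pure-strategy Nash equilibrium.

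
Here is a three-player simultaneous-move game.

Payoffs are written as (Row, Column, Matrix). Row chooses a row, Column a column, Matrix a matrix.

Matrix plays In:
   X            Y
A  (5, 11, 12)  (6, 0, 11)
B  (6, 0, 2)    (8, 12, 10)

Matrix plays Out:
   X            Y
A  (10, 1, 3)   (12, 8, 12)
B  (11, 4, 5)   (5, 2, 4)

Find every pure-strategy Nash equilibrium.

Pure-strategy Nash equilibria: (A, Y, Out) and (B, X, Out) and (B, Y, In)

Row against (X, In): payoffs 5, 6 → best response B.
Row against (X, Out): payoffs 10, 11 → best response B.
Row against (Y, In): payoffs 6, 8 → best response B.
Row against (Y, Out): payoffs 12, 5 → best response A.
Column against (A, In): payoffs 11, 0 → best response X.
Column against (A, Out): payoffs 1, 8 → best response Y.
Column against (B, In): payoffs 0, 12 → best response Y.
Column against (B, Out): payoffs 4, 2 → best response X.
Matrix against (A, X): payoffs 12, 3 → best response In.
Matrix against (A, Y): payoffs 11, 12 → best response Out.
Matrix against (B, X): payoffs 2, 5 → best response Out.
Matrix against (B, Y): payoffs 10, 4 → best response In.
Mutual best responses: (A, Y, Out); (B, X, Out); (B, Y, In).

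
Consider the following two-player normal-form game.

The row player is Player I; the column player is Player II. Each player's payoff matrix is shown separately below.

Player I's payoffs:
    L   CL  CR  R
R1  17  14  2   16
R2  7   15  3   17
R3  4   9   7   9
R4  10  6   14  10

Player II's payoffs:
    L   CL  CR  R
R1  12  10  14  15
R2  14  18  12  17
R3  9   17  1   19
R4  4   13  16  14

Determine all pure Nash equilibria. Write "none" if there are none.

Pure-strategy Nash equilibria: (R2, CL) and (R4, CR)

(R1, L): Player II can switch to CR (12 → 14). Not NE.
(R1, CL): Player I can switch to R2 (14 → 15). Not NE.
(R1, CR): Player I can switch to R2 (2 → 3). Not NE.
(R1, R): Player I can switch to R2 (16 → 17). Not NE.
(R2, L): Player I can switch to R1 (7 → 17). Not NE.
(R2, CL): Player I gets 15, best alternative 14; Player II gets 18, best alternative 17. No profitable deviation — NE.
(R2, CR): Player I can switch to R3 (3 → 7). Not NE.
(R2, R): Player II can switch to CL (17 → 18). Not NE.
(R3, L): Player I can switch to R1 (4 → 17). Not NE.
(R3, CL): Player I can switch to R1 (9 → 14). Not NE.
(R3, CR): Player I can switch to R4 (7 → 14). Not NE.
(R3, R): Player I can switch to R1 (9 → 16). Not NE.
(R4, L): Player I can switch to R1 (10 → 17). Not NE.
(R4, CR): Player I gets 14, best alternative 7; Player II gets 16, best alternative 14. No profitable deviation — NE.
(The remaining 2 profiles each have a profitable deviation by the same check.)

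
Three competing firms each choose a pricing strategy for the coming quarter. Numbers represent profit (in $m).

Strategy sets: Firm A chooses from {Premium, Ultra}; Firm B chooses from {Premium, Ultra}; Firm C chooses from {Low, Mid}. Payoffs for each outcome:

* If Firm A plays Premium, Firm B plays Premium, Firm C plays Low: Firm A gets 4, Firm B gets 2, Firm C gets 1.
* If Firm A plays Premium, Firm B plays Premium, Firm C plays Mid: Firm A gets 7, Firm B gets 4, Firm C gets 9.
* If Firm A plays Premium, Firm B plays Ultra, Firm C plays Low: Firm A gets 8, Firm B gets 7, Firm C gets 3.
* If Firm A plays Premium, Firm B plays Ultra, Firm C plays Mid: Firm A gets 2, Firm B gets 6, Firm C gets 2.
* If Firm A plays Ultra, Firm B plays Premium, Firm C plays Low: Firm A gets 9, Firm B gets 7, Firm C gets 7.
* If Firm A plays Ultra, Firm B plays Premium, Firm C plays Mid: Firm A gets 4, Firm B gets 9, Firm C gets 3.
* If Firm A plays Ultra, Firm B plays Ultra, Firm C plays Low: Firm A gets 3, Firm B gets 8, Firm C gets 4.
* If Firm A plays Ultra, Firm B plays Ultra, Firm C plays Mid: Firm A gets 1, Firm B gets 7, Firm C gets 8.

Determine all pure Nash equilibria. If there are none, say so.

(Premium, Ultra, Low)

(Premium, Premium, Low): Firm A can switch to Ultra (4 → 9). Not NE.
(Premium, Premium, Mid): Firm B can switch to Ultra (4 → 6). Not NE.
(Premium, Ultra, Low): Firm A gets 8, best alternative 3; Firm B gets 7, best alternative 2; Firm C gets 3, best alternative 2. No profitable deviation — NE.
(Premium, Ultra, Mid): Firm C can switch to Low (2 → 3). Not NE.
(Ultra, Premium, Low): Firm B can switch to Ultra (7 → 8). Not NE.
(Ultra, Premium, Mid): Firm A can switch to Premium (4 → 7). Not NE.
(Ultra, Ultra, Low): Firm A can switch to Premium (3 → 8). Not NE.
(Ultra, Ultra, Mid): Firm A can switch to Premium (1 → 2). Not NE.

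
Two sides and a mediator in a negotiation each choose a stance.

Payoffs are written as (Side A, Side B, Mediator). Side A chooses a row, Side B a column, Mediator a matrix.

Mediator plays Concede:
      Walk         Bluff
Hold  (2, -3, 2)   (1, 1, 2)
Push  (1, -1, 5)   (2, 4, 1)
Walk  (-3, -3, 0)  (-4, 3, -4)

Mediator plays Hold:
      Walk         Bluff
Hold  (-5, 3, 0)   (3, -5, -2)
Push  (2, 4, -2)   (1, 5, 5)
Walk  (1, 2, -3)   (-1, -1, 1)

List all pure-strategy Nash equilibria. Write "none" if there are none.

For each strategy profile, look for a profitable unilateral deviation.
(Hold, Walk, Concede): Side B can switch to Bluff (-3 → 1). Not NE.
(Hold, Walk, Hold): Side A can switch to Push (-5 → 2). Not NE.
(Hold, Bluff, Concede): Side A can switch to Push (1 → 2). Not NE.
(Hold, Bluff, Hold): Side B can switch to Walk (-5 → 3). Not NE.
(Push, Walk, Concede): Side A can switch to Hold (1 → 2). Not NE.
(Push, Walk, Hold): Side B can switch to Bluff (4 → 5). Not NE.
(Push, Bluff, Concede): Mediator can switch to Hold (1 → 5). Not NE.
(Push, Bluff, Hold): Side A can switch to Hold (1 → 3). Not NE.
(The remaining 4 profiles each have a profitable deviation by the same check.)

none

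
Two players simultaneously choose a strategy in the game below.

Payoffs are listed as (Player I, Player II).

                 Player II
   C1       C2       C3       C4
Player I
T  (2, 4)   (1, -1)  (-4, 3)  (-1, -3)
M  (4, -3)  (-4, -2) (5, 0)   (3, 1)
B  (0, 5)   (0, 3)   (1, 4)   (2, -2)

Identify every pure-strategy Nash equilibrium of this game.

(T, C1): Player I can switch to M (2 → 4). Not NE.
(T, C2): Player II can switch to C1 (-1 → 4). Not NE.
(T, C3): Player I can switch to M (-4 → 5). Not NE.
(T, C4): Player I can switch to M (-1 → 3). Not NE.
(M, C1): Player II can switch to C2 (-3 → -2). Not NE.
(M, C2): Player I can switch to T (-4 → 1). Not NE.
(M, C3): Player II can switch to C4 (0 → 1). Not NE.
(M, C4): Player I gets 3, best alternative 2; Player II gets 1, best alternative 0. No profitable deviation — NE.
(B, C1): Player I can switch to T (0 → 2). Not NE.
(The remaining 3 profiles each have a profitable deviation by the same check.)

(M, C4)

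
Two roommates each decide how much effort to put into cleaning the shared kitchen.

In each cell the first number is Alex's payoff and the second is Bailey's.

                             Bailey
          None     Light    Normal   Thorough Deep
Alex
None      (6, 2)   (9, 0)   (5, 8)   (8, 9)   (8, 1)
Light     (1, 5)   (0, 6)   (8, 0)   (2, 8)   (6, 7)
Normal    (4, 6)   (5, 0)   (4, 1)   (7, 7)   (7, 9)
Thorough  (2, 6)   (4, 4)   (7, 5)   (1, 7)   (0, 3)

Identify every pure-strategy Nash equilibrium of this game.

The unique pure-strategy Nash equilibrium is (None, Thorough).

(None, None): Bailey can switch to Normal (2 → 8). Not NE.
(None, Light): Bailey can switch to None (0 → 2). Not NE.
(None, Normal): Alex can switch to Light (5 → 8). Not NE.
(None, Thorough): Alex gets 8, best alternative 7; Bailey gets 9, best alternative 8. No profitable deviation — NE.
(None, Deep): Bailey can switch to None (1 → 2). Not NE.
(Light, None): Alex can switch to None (1 → 6). Not NE.
(Light, Light): Alex can switch to None (0 → 9). Not NE.
(Light, Normal): Bailey can switch to None (0 → 5). Not NE.
(Light, Thorough): Alex can switch to None (2 → 8). Not NE.
(Light, Deep): Alex can switch to None (6 → 8). Not NE.
(Normal, None): Alex can switch to None (4 → 6). Not NE.
(Normal, Light): Alex can switch to None (5 → 9). Not NE.
(Normal, Normal): Alex can switch to None (4 → 5). Not NE.
(The remaining 7 profiles each have a profitable deviation by the same check.)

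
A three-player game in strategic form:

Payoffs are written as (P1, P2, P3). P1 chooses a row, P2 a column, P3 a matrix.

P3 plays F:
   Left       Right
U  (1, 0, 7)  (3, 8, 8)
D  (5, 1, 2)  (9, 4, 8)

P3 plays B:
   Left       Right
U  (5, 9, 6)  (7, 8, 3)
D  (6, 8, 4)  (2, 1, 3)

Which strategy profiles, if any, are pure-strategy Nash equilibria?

(D, Left, B) and (D, Right, F)

P1 against (Left, F): payoffs 1, 5 → best response D.
P1 against (Left, B): payoffs 5, 6 → best response D.
P1 against (Right, F): payoffs 3, 9 → best response D.
P1 against (Right, B): payoffs 7, 2 → best response U.
P2 against (U, F): payoffs 0, 8 → best response Right.
P2 against (U, B): payoffs 9, 8 → best response Left.
P2 against (D, F): payoffs 1, 4 → best response Right.
P2 against (D, B): payoffs 8, 1 → best response Left.
P3 against (U, Left): payoffs 7, 6 → best response F.
P3 against (U, Right): payoffs 8, 3 → best response F.
P3 against (D, Left): payoffs 2, 4 → best response B.
P3 against (D, Right): payoffs 8, 3 → best response F.
Mutual best responses: (D, Left, B); (D, Right, F).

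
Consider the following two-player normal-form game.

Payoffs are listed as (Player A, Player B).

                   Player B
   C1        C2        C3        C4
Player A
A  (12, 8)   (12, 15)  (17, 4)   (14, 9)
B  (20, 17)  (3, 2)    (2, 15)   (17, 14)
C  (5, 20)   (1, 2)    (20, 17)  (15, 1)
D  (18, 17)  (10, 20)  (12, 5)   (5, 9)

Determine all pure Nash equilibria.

Pure-strategy Nash equilibria: (A, C2); (B, C1)

Player A against C1: payoffs 12, 20, 5, 18 → best response B.
Player A against C2: payoffs 12, 3, 1, 10 → best response A.
Player A against C3: payoffs 17, 2, 20, 12 → best response C.
Player A against C4: payoffs 14, 17, 15, 5 → best response B.
Player B against A: payoffs 8, 15, 4, 9 → best response C2.
Player B against B: payoffs 17, 2, 15, 14 → best response C1.
Player B against C: payoffs 20, 2, 17, 1 → best response C1.
Player B against D: payoffs 17, 20, 5, 9 → best response C2.
Mutual best responses: (A, C2); (B, C1).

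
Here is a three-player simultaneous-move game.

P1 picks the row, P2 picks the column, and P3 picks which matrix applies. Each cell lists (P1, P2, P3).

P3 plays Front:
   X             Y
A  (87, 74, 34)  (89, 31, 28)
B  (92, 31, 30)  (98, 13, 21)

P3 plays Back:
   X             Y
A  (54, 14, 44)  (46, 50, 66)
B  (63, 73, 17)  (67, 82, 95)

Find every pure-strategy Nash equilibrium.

The pure Nash equilibria are (B, X, Front); (B, Y, Back).

For each strategy profile, look for a profitable unilateral deviation.
(A, X, Front): P1 can switch to B (87 → 92). Not NE.
(A, X, Back): P1 can switch to B (54 → 63). Not NE.
(A, Y, Front): P1 can switch to B (89 → 98). Not NE.
(A, Y, Back): P1 can switch to B (46 → 67). Not NE.
(B, X, Front): P1 gets 92, best alternative 87; P2 gets 31, best alternative 13; P3 gets 30, best alternative 17. No profitable deviation — NE.
(B, X, Back): P2 can switch to Y (73 → 82). Not NE.
(B, Y, Front): P2 can switch to X (13 → 31). Not NE.
(B, Y, Back): P1 gets 67, best alternative 46; P2 gets 82, best alternative 73; P3 gets 95, best alternative 21. No profitable deviation — NE.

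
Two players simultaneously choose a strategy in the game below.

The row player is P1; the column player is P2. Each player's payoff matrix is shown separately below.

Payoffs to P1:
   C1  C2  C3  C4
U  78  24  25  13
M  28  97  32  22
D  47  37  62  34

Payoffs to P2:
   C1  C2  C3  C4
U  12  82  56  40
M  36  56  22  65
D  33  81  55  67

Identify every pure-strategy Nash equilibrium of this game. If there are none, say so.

(U, C1): P2 can switch to C2 (12 → 82). Not NE.
(U, C2): P1 can switch to M (24 → 97). Not NE.
(U, C3): P1 can switch to M (25 → 32). Not NE.
(U, C4): P1 can switch to M (13 → 22). Not NE.
(M, C1): P1 can switch to U (28 → 78). Not NE.
(M, C2): P2 can switch to C4 (56 → 65). Not NE.
(M, C3): P1 can switch to D (32 → 62). Not NE.
(M, C4): P1 can switch to D (22 → 34). Not NE.
(D, C1): P1 can switch to U (47 → 78). Not NE.
(D, C2): P1 can switch to M (37 → 97). Not NE.
(D, C3): P2 can switch to C2 (55 → 81). Not NE.
(D, C4): P2 can switch to C2 (67 → 81). Not NE.

There is no pure-strategy Nash equilibrium.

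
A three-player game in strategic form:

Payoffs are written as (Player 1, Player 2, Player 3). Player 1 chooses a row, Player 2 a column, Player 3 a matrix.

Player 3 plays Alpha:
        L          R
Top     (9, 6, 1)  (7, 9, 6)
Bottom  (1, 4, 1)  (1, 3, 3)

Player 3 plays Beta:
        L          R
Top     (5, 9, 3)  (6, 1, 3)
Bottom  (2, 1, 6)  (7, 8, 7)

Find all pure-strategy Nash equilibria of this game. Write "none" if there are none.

(Top, L, Beta), (Top, R, Alpha), (Bottom, R, Beta)

Check each profile: it is a Nash equilibrium iff no player can strictly gain by switching unilaterally.
(Top, L, Alpha): Player 2 can switch to R (6 → 9). Not NE.
(Top, L, Beta): Player 1 gets 5, best alternative 2; Player 2 gets 9, best alternative 1; Player 3 gets 3, best alternative 1. No profitable deviation — NE.
(Top, R, Alpha): Player 1 gets 7, best alternative 1; Player 2 gets 9, best alternative 6; Player 3 gets 6, best alternative 3. No profitable deviation — NE.
(Top, R, Beta): Player 1 can switch to Bottom (6 → 7). Not NE.
(Bottom, L, Alpha): Player 1 can switch to Top (1 → 9). Not NE.
(Bottom, L, Beta): Player 1 can switch to Top (2 → 5). Not NE.
(Bottom, R, Alpha): Player 1 can switch to Top (1 → 7). Not NE.
(Bottom, R, Beta): Player 1 gets 7, best alternative 6; Player 2 gets 8, best alternative 1; Player 3 gets 7, best alternative 3. No profitable deviation — NE.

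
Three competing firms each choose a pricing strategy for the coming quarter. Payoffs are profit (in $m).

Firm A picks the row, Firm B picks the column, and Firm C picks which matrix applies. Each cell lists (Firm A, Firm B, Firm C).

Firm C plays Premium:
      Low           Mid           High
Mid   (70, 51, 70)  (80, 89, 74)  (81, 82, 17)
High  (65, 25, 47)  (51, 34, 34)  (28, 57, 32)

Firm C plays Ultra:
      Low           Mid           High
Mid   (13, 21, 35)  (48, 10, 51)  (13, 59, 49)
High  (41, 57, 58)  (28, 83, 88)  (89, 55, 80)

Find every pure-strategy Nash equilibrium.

(Mid, Low, Premium): Firm B can switch to Mid (51 → 89). Not NE.
(Mid, Low, Ultra): Firm A can switch to High (13 → 41). Not NE.
(Mid, Mid, Premium): Firm A gets 80, best alternative 51; Firm B gets 89, best alternative 82; Firm C gets 74, best alternative 51. No profitable deviation — NE.
(Mid, Mid, Ultra): Firm B can switch to Low (10 → 21). Not NE.
(Mid, High, Premium): Firm B can switch to Mid (82 → 89). Not NE.
(Mid, High, Ultra): Firm A can switch to High (13 → 89). Not NE.
(High, Low, Premium): Firm A can switch to Mid (65 → 70). Not NE.
(High, Low, Ultra): Firm B can switch to Mid (57 → 83). Not NE.
(High, Mid, Premium): Firm A can switch to Mid (51 → 80). Not NE.
(High, Mid, Ultra): Firm A can switch to Mid (28 → 48). Not NE.
(High, High, Premium): Firm A can switch to Mid (28 → 81). Not NE.
(High, High, Ultra): Firm B can switch to Low (55 → 57). Not NE.

The unique pure-strategy Nash equilibrium is (Mid, Mid, Premium).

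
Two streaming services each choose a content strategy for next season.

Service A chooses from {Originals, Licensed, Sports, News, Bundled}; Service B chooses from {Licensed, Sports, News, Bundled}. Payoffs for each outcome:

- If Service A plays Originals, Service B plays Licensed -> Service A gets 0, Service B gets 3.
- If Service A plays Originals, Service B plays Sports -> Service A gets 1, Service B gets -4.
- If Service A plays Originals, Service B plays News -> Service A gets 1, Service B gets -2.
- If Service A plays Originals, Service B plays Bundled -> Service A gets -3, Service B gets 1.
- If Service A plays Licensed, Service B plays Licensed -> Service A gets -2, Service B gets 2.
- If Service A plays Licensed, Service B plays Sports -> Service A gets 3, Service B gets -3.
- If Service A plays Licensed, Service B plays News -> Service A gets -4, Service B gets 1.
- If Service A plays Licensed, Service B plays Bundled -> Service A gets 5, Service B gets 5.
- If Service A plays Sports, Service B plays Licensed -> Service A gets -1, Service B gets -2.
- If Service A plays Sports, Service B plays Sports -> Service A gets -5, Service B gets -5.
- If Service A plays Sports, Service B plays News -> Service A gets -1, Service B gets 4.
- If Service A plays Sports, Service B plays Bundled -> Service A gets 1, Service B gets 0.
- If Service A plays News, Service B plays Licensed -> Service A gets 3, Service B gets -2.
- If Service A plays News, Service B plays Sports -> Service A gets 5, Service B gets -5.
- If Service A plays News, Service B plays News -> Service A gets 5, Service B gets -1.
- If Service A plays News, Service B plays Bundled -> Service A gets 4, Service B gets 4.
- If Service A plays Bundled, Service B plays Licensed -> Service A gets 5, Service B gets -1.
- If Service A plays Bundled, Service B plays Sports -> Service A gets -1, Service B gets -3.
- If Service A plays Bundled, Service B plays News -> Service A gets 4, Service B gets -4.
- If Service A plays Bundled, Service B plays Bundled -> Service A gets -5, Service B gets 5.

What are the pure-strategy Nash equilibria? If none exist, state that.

For each strategy profile, look for a profitable unilateral deviation.
(Originals, Licensed): Service A can switch to News (0 → 3). Not NE.
(Originals, Sports): Service A can switch to Licensed (1 → 3). Not NE.
(Originals, News): Service A can switch to News (1 → 5). Not NE.
(Originals, Bundled): Service A can switch to Licensed (-3 → 5). Not NE.
(Licensed, Licensed): Service A can switch to Originals (-2 → 0). Not NE.
(Licensed, Sports): Service A can switch to News (3 → 5). Not NE.
(Licensed, News): Service A can switch to Originals (-4 → 1). Not NE.
(Licensed, Bundled): Service A gets 5, best alternative 4; Service B gets 5, best alternative 2. No profitable deviation — NE.
(Sports, Licensed): Service A can switch to Originals (-1 → 0). Not NE.
(The remaining 11 profiles each have a profitable deviation by the same check.)

Pure NE: (Licensed, Bundled)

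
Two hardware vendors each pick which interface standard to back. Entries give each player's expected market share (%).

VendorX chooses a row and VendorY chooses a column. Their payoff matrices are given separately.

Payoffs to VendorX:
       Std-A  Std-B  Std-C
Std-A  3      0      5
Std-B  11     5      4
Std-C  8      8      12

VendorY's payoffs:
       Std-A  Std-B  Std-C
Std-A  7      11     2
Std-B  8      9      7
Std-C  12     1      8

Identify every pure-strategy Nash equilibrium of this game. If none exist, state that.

For each strategy profile, look for a profitable unilateral deviation.
(Std-A, Std-A): VendorX can switch to Std-B (3 → 11). Not NE.
(Std-A, Std-B): VendorX can switch to Std-B (0 → 5). Not NE.
(Std-A, Std-C): VendorX can switch to Std-C (5 → 12). Not NE.
(Std-B, Std-A): VendorY can switch to Std-B (8 → 9). Not NE.
(Std-B, Std-B): VendorX can switch to Std-C (5 → 8). Not NE.
(Std-B, Std-C): VendorX can switch to Std-A (4 → 5). Not NE.
(The remaining 3 profiles each have a profitable deviation by the same check.)

No pure-strategy Nash equilibrium.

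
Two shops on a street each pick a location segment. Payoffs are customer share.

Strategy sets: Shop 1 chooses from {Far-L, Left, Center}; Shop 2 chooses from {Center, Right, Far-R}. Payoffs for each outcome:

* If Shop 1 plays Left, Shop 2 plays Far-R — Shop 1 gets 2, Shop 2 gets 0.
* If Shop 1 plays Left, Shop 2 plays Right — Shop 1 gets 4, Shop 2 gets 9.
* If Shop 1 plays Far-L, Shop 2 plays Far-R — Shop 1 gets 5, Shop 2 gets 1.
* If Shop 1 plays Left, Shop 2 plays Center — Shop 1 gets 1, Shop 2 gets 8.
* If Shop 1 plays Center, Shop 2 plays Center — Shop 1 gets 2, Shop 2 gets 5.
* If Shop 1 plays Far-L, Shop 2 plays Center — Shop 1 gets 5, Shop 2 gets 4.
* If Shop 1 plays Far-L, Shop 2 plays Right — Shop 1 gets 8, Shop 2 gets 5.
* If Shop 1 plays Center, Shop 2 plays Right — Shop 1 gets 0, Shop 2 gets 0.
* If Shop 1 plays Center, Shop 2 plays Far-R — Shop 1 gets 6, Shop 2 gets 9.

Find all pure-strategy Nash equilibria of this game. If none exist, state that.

Shop 1 against Center: payoffs 5, 1, 2 → best response Far-L.
Shop 1 against Right: payoffs 8, 4, 0 → best response Far-L.
Shop 1 against Far-R: payoffs 5, 2, 6 → best response Center.
Shop 2 against Far-L: payoffs 4, 5, 1 → best response Right.
Shop 2 against Left: payoffs 8, 9, 0 → best response Right.
Shop 2 against Center: payoffs 5, 0, 9 → best response Far-R.
Mutual best responses: (Far-L, Right); (Center, Far-R).

The pure Nash equilibria are (Far-L, Right); (Center, Far-R).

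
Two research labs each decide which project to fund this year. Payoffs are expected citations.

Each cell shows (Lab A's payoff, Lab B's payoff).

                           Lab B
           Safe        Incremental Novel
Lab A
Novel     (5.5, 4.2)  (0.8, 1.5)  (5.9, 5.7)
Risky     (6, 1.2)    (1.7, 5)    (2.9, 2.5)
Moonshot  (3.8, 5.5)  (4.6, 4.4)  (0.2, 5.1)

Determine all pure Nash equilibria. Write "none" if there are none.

Lab A against Safe: payoffs 5.5, 6, 3.8 → best response Risky.
Lab A against Incremental: payoffs 0.8, 1.7, 4.6 → best response Moonshot.
Lab A against Novel: payoffs 5.9, 2.9, 0.2 → best response Novel.
Lab B against Novel: payoffs 4.2, 1.5, 5.7 → best response Novel.
Lab B against Risky: payoffs 1.2, 5, 2.5 → best response Incremental.
Lab B against Moonshot: payoffs 5.5, 4.4, 5.1 → best response Safe.
Mutual best responses: (Novel, Novel).

(Novel, Novel)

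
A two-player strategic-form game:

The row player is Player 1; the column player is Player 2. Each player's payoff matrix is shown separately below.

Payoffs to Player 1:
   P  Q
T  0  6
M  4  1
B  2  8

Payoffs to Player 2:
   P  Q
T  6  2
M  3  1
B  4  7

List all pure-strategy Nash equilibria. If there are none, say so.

(T, P): Player 1 can switch to M (0 → 4). Not NE.
(T, Q): Player 1 can switch to B (6 → 8). Not NE.
(M, P): Player 1 gets 4, best alternative 2; Player 2 gets 3, best alternative 1. No profitable deviation — NE.
(M, Q): Player 1 can switch to T (1 → 6). Not NE.
(B, P): Player 1 can switch to M (2 → 4). Not NE.
(B, Q): Player 1 gets 8, best alternative 6; Player 2 gets 7, best alternative 4. No profitable deviation — NE.

Pure-strategy Nash equilibria: (M, P) and (B, Q)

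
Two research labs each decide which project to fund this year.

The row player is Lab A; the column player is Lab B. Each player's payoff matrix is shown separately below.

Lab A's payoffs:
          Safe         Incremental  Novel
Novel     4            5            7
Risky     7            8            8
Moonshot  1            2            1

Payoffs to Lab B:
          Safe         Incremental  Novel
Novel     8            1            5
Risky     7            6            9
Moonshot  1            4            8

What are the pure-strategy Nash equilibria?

Lab A against Safe: payoffs 4, 7, 1 → best response Risky.
Lab A against Incremental: payoffs 5, 8, 2 → best response Risky.
Lab A against Novel: payoffs 7, 8, 1 → best response Risky.
Lab B against Novel: payoffs 8, 1, 5 → best response Safe.
Lab B against Risky: payoffs 7, 6, 9 → best response Novel.
Lab B against Moonshot: payoffs 1, 4, 8 → best response Novel.
Mutual best responses: (Risky, Novel).

Pure NE: (Risky, Novel)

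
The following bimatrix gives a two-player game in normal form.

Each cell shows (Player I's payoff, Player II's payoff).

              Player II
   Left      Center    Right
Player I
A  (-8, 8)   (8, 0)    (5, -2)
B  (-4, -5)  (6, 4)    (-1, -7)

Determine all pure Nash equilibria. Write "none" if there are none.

(A, Left): Player I can switch to B (-8 → -4). Not NE.
(A, Center): Player II can switch to Left (0 → 8). Not NE.
(A, Right): Player II can switch to Left (-2 → 8). Not NE.
(B, Left): Player II can switch to Center (-5 → 4). Not NE.
(B, Center): Player I can switch to A (6 → 8). Not NE.
(B, Right): Player I can switch to A (-1 → 5). Not NE.

This game has no pure Nash equilibrium.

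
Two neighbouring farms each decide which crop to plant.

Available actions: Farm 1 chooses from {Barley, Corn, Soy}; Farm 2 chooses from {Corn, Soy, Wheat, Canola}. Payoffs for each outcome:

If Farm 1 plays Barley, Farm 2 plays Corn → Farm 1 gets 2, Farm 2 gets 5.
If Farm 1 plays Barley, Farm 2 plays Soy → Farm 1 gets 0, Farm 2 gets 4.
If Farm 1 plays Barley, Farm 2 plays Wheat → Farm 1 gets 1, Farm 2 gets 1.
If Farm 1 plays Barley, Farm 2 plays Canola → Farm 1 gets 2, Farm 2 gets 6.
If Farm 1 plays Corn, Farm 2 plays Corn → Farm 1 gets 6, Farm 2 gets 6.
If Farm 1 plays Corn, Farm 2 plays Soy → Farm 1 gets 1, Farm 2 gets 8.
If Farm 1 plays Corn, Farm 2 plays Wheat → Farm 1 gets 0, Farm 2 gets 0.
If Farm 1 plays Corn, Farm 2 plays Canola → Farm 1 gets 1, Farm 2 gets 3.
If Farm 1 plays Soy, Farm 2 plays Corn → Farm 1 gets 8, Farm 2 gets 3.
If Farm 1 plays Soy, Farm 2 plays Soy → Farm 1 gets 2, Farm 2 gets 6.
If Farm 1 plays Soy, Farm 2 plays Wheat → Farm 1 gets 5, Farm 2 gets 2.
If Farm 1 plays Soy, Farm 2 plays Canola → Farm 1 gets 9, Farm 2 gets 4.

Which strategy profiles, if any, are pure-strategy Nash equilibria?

(Soy, Soy)

(Barley, Corn): Farm 1 can switch to Corn (2 → 6). Not NE.
(Barley, Soy): Farm 1 can switch to Corn (0 → 1). Not NE.
(Barley, Wheat): Farm 1 can switch to Soy (1 → 5). Not NE.
(Barley, Canola): Farm 1 can switch to Soy (2 → 9). Not NE.
(Corn, Corn): Farm 1 can switch to Soy (6 → 8). Not NE.
(Corn, Soy): Farm 1 can switch to Soy (1 → 2). Not NE.
(Corn, Wheat): Farm 1 can switch to Barley (0 → 1). Not NE.
(Corn, Canola): Farm 1 can switch to Barley (1 → 2). Not NE.
(Soy, Soy): Farm 1 gets 2, best alternative 1; Farm 2 gets 6, best alternative 4. No profitable deviation — NE.
(The remaining 3 profiles each have a profitable deviation by the same check.)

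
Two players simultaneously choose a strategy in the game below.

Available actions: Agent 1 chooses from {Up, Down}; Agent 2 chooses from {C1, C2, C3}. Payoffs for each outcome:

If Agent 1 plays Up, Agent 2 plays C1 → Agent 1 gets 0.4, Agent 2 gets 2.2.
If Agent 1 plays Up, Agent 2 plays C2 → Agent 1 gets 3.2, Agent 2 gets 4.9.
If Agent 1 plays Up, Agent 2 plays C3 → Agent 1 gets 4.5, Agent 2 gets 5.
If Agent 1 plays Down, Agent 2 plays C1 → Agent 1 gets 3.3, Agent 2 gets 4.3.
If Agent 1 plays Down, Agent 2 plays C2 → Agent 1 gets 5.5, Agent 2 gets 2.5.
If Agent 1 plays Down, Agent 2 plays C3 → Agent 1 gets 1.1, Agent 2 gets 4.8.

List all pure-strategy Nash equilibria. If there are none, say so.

The unique pure-strategy Nash equilibrium is (Up, C3).

Check each profile: it is a Nash equilibrium iff no player can strictly gain by switching unilaterally.
(Up, C1): Agent 1 can switch to Down (0.4 → 3.3). Not NE.
(Up, C2): Agent 1 can switch to Down (3.2 → 5.5). Not NE.
(Up, C3): Agent 1 gets 4.5, best alternative 1.1; Agent 2 gets 5, best alternative 4.9. No profitable deviation — NE.
(Down, C1): Agent 2 can switch to C3 (4.3 → 4.8). Not NE.
(Down, C2): Agent 2 can switch to C1 (2.5 → 4.3). Not NE.
(Down, C3): Agent 1 can switch to Up (1.1 → 4.5). Not NE.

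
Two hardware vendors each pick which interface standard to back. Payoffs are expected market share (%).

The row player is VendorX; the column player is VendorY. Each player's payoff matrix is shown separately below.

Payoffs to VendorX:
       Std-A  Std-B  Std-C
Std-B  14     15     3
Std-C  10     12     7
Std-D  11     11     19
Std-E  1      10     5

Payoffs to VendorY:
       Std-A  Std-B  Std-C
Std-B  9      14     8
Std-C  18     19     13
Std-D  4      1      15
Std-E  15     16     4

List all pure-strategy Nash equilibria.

For each player, find the best response to each opponent profile; mutual best responses are the pure NE.
VendorX against Std-A: payoffs 14, 10, 11, 1 → best response Std-B.
VendorX against Std-B: payoffs 15, 12, 11, 10 → best response Std-B.
VendorX against Std-C: payoffs 3, 7, 19, 5 → best response Std-D.
VendorY against Std-B: payoffs 9, 14, 8 → best response Std-B.
VendorY against Std-C: payoffs 18, 19, 13 → best response Std-B.
VendorY against Std-D: payoffs 4, 1, 15 → best response Std-C.
VendorY against Std-E: payoffs 15, 16, 4 → best response Std-B.
Mutual best responses: (Std-B, Std-B); (Std-D, Std-C).

The pure Nash equilibria are (Std-B, Std-B); (Std-D, Std-C).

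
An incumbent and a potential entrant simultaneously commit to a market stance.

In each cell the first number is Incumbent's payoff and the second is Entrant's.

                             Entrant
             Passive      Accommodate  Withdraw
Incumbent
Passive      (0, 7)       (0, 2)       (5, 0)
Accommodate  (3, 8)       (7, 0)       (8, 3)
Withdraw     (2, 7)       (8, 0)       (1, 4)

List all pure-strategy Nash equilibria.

For each player, find the best response to each opponent profile; mutual best responses are the pure NE.
Incumbent against Passive: payoffs 0, 3, 2 → best response Accommodate.
Incumbent against Accommodate: payoffs 0, 7, 8 → best response Withdraw.
Incumbent against Withdraw: payoffs 5, 8, 1 → best response Accommodate.
Entrant against Passive: payoffs 7, 2, 0 → best response Passive.
Entrant against Accommodate: payoffs 8, 0, 3 → best response Passive.
Entrant against Withdraw: payoffs 7, 0, 4 → best response Passive.
Mutual best responses: (Accommodate, Passive).

The unique pure-strategy Nash equilibrium is (Accommodate, Passive).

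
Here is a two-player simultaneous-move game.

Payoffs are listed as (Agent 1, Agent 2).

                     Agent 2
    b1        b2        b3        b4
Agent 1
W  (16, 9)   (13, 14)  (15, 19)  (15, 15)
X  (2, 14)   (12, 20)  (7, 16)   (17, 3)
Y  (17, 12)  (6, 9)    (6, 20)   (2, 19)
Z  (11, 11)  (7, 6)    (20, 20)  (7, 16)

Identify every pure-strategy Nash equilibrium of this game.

(W, b1): Agent 1 can switch to Y (16 → 17). Not NE.
(W, b2): Agent 2 can switch to b3 (14 → 19). Not NE.
(W, b3): Agent 1 can switch to Z (15 → 20). Not NE.
(W, b4): Agent 1 can switch to X (15 → 17). Not NE.
(X, b1): Agent 1 can switch to W (2 → 16). Not NE.
(X, b2): Agent 1 can switch to W (12 → 13). Not NE.
(X, b3): Agent 1 can switch to W (7 → 15). Not NE.
(X, b4): Agent 2 can switch to b1 (3 → 14). Not NE.
(Z, b3): Agent 1 gets 20, best alternative 15; Agent 2 gets 20, best alternative 16. No profitable deviation — NE.
(The remaining 7 profiles each have a profitable deviation by the same check.)

The unique pure-strategy Nash equilibrium is (Z, b3).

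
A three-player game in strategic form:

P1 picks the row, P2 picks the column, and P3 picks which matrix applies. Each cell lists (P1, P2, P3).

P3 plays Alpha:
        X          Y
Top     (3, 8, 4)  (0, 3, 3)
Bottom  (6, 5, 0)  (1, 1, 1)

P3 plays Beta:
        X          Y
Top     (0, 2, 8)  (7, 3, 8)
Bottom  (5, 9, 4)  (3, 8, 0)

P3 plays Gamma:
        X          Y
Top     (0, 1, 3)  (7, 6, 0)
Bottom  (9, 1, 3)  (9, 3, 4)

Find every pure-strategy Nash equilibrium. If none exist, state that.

P1 against (X, Alpha): payoffs 3, 6 → best response Bottom.
P1 against (X, Beta): payoffs 0, 5 → best response Bottom.
P1 against (X, Gamma): payoffs 0, 9 → best response Bottom.
P1 against (Y, Alpha): payoffs 0, 1 → best response Bottom.
P1 against (Y, Beta): payoffs 7, 3 → best response Top.
P1 against (Y, Gamma): payoffs 7, 9 → best response Bottom.
P2 against (Top, Alpha): payoffs 8, 3 → best response X.
P2 against (Top, Beta): payoffs 2, 3 → best response Y.
P2 against (Top, Gamma): payoffs 1, 6 → best response Y.
P2 against (Bottom, Alpha): payoffs 5, 1 → best response X.
P2 against (Bottom, Beta): payoffs 9, 8 → best response X.
P2 against (Bottom, Gamma): payoffs 1, 3 → best response Y.
P3 against (Top, X): payoffs 4, 8, 3 → best response Beta.
P3 against (Top, Y): payoffs 3, 8, 0 → best response Beta.
P3 against (Bottom, X): payoffs 0, 4, 3 → best response Beta.
P3 against (Bottom, Y): payoffs 1, 0, 4 → best response Gamma.
Mutual best responses: (Top, Y, Beta); (Bottom, X, Beta); (Bottom, Y, Gamma).

The pure Nash equilibria are (Top, Y, Beta), (Bottom, X, Beta), (Bottom, Y, Gamma).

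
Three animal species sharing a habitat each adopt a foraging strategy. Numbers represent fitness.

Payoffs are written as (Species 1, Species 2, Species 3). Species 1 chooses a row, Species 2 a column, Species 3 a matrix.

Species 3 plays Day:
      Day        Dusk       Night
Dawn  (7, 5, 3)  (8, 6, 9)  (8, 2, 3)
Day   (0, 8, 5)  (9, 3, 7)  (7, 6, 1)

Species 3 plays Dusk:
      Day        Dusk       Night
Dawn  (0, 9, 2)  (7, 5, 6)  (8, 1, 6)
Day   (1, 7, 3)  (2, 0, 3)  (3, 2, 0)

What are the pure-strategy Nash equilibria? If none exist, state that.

No pure-strategy Nash equilibrium.

Mark each player's best response to every combination of opponents' strategies; a profile where every player is best-responding is a pure Nash equilibrium.
Species 1 against (Day, Day): payoffs 7, 0 → best response Dawn.
Species 1 against (Day, Dusk): payoffs 0, 1 → best response Day.
Species 1 against (Dusk, Day): payoffs 8, 9 → best response Day.
Species 1 against (Dusk, Dusk): payoffs 7, 2 → best response Dawn.
Species 1 against (Night, Day): payoffs 8, 7 → best response Dawn.
Species 1 against (Night, Dusk): payoffs 8, 3 → best response Dawn.
Species 2 against (Dawn, Day): payoffs 5, 6, 2 → best response Dusk.
Species 2 against (Dawn, Dusk): payoffs 9, 5, 1 → best response Day.
Species 2 against (Day, Day): payoffs 8, 3, 6 → best response Day.
Species 2 against (Day, Dusk): payoffs 7, 0, 2 → best response Day.
Species 3 against (Dawn, Day): payoffs 3, 2 → best response Day.
Species 3 against (Dawn, Dusk): payoffs 9, 6 → best response Day.
Species 3 against (Dawn, Night): payoffs 3, 6 → best response Dusk.
Species 3 against (Day, Day): payoffs 5, 3 → best response Day.
Species 3 against (Day, Dusk): payoffs 7, 3 → best response Day.
Species 3 against (Day, Night): payoffs 1, 0 → best response Day.
No profile is a mutual best response for all players.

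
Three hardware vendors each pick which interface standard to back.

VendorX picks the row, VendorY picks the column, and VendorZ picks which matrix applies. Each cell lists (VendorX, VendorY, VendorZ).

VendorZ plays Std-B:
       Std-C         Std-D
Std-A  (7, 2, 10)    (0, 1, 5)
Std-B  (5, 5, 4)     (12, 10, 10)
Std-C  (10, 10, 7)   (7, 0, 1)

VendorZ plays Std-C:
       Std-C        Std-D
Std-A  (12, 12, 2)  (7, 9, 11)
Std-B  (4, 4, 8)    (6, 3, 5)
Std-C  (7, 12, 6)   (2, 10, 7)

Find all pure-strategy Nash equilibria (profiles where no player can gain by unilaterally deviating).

VendorX against (Std-C, Std-B): payoffs 7, 5, 10 → best response Std-C.
VendorX against (Std-C, Std-C): payoffs 12, 4, 7 → best response Std-A.
VendorX against (Std-D, Std-B): payoffs 0, 12, 7 → best response Std-B.
VendorX against (Std-D, Std-C): payoffs 7, 6, 2 → best response Std-A.
VendorY against (Std-A, Std-B): payoffs 2, 1 → best response Std-C.
VendorY against (Std-A, Std-C): payoffs 12, 9 → best response Std-C.
VendorY against (Std-B, Std-B): payoffs 5, 10 → best response Std-D.
VendorY against (Std-B, Std-C): payoffs 4, 3 → best response Std-C.
VendorY against (Std-C, Std-B): payoffs 10, 0 → best response Std-C.
VendorY against (Std-C, Std-C): payoffs 12, 10 → best response Std-C.
VendorZ against (Std-A, Std-C): payoffs 10, 2 → best response Std-B.
VendorZ against (Std-A, Std-D): payoffs 5, 11 → best response Std-C.
VendorZ against (Std-B, Std-C): payoffs 4, 8 → best response Std-C.
VendorZ against (Std-B, Std-D): payoffs 10, 5 → best response Std-B.
VendorZ against (Std-C, Std-C): payoffs 7, 6 → best response Std-B.
VendorZ against (Std-C, Std-D): payoffs 1, 7 → best response Std-C.
Mutual best responses: (Std-B, Std-D, Std-B); (Std-C, Std-C, Std-B).

The pure Nash equilibria are (Std-B, Std-D, Std-B), (Std-C, Std-C, Std-B).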